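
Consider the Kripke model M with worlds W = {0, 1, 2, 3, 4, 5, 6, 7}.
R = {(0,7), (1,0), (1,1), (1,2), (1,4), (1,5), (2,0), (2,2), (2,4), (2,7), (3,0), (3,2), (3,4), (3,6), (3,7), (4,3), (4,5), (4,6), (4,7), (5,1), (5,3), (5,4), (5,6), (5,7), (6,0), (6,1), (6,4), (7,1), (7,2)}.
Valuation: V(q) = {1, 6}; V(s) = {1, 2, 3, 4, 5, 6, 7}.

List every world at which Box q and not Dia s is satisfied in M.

Let φ = Box q and not Dia s. Evaluate φ at each world:
  0 (successors {7}): φ is false.
  1 (successors {0, 1, 2, 4, 5}): φ is false.
  2 (successors {0, 2, 4, 7}): φ is false.
  3 (successors {0, 2, 4, 6, 7}): φ is false.
  4 (successors {3, 5, 6, 7}): φ is false.
  5 (successors {1, 3, 4, 6, 7}): φ is false.
  6 (successors {0, 1, 4}): φ is false.
  7 (successors {1, 2}): φ is false.
For instance, at 2:
  At 2: Box q is false, not Dia s is false, so Box q and not Dia s is false.
    At 2: Box q requires q at every successor {0, 2, 4, 7}.
      q fails at 0, so Box q is false at 2.
    At 2: Dia s is true, so not Dia s is false.
      At 2: Dia s requires s at some successor in {0, 2, 4, 7}.
        s holds at 2, so Dia s is true at 2.
Satisfying worlds: none.

none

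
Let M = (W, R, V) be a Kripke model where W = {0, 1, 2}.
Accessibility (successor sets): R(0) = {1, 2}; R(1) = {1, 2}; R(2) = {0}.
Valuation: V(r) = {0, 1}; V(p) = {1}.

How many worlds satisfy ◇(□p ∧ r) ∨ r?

Let φ = ◇(□p ∧ r) ∨ r. Evaluate φ at each world:
  0 (successors {1, 2}): φ is true.
  1 (successors {1, 2}): φ is true.
  2 (successors {0}): φ is false.
For instance, at 2:
  At 2: ◇(□p ∧ r) is false, r is false, so ◇(□p ∧ r) ∨ r is false.
    At 2: ◇(□p ∧ r) requires □p ∧ r at some successor in {0}.
      At 0: □p ∧ r is false.
    So ◇(□p ∧ r) is false at 2.
Satisfying worlds: {0, 1}

2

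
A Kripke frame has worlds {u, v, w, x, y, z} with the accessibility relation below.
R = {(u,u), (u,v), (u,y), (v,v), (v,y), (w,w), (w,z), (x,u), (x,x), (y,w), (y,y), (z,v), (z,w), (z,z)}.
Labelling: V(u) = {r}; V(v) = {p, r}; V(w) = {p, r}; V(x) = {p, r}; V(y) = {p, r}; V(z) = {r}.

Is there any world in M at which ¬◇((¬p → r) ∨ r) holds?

Let φ = ¬◇((¬p → r) ∨ r). Evaluate φ at each world:
  u (successors {u, v, y}): φ is false.
  v (successors {v, y}): φ is false.
  w (successors {w, z}): φ is false.
  x (successors {u, x}): φ is false.
  y (successors {w, y}): φ is false.
  z (successors {v, w, z}): φ is false.
For instance, at w:
  At w: ◇((¬p → r) ∨ r) is true, so ¬◇((¬p → r) ∨ r) is false.
    At w: ◇((¬p → r) ∨ r) requires (¬p → r) ∨ r at some successor in {w, z}.
      (¬p → r) ∨ r holds at w, so ◇((¬p → r) ∨ r) is true at w.

No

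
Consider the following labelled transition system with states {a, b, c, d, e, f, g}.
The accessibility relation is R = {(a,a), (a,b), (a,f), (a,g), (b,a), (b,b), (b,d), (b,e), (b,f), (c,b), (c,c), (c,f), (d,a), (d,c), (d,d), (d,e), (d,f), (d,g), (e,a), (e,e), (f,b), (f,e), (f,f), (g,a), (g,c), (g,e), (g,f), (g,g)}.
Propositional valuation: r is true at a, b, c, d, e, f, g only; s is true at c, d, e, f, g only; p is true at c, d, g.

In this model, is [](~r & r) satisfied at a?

No

At a: [](~r & r) requires ~r & r at every successor {a, b, f, g}.
  ~r & r fails at a, so [](~r & r) is false at a.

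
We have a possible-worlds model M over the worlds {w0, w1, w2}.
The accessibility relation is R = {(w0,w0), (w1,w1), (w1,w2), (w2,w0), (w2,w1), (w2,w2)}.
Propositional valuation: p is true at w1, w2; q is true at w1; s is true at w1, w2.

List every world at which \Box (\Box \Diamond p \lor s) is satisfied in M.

w1

Recall that \Box ψ holds at a world iff ψ holds at every accessible world, and \Diamond ψ holds iff ψ holds at some accessible world.
Let φ = \Box (\Box \Diamond p \lor s). Evaluate φ at each world:
  w0 (successors {w0}): φ is false.
  w1 (successors {w1, w2}): φ is true.
  w2 (successors {w0, w1, w2}): φ is false.
For instance, at w0:
  At w0: \Box (\Box \Diamond p \lor s) requires \Box \Diamond p \lor s at every successor {w0}.
    \Box \Diamond p \lor s fails at w0, so \Box (\Box \Diamond p \lor s) is false at w0.
      At w0: \Box \Diamond p is false, s is false, so \Box \Diamond p \lor s is false.
Satisfying worlds: {w1}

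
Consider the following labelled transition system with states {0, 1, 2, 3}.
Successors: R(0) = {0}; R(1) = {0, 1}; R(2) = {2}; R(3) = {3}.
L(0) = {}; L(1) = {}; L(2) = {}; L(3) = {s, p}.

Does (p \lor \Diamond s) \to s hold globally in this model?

Let φ = (p \lor \Diamond s) \to s. Evaluate φ at each world:
  0 (successors {0}): φ is true.
  1 (successors {0, 1}): φ is true.
  2 (successors {2}): φ is true.
  3 (successors {3}): φ is true.
For instance, at 0:
  At 0: p \lor \Diamond s is false, s is false, so (p \lor \Diamond s) \to s is true.
    At 0: p is false, \Diamond s is false, so p \lor \Diamond s is false.
      At 0: \Diamond s requires s at some successor in {0}.
        At 0: s is false.
      So \Diamond s is false at 0.

Yes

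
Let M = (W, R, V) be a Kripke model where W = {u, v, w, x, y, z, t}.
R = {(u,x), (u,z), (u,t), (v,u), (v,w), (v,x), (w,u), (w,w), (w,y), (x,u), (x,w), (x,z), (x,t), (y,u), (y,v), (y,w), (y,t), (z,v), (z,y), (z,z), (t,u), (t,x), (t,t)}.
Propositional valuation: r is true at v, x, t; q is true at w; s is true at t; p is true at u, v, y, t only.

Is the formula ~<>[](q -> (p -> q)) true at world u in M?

No

At u: <>[](q -> (p -> q)) is true, so ~<>[](q -> (p -> q)) is false.
  At u: <>[](q -> (p -> q)) requires [](q -> (p -> q)) at some successor in {x, z, t}.
    [](q -> (p -> q)) holds at x, so <>[](q -> (p -> q)) is true at u.
      At x: [](q -> (p -> q)) requires q -> (p -> q) at every successor {u, w, z, t}.
        At u: q -> (p -> q) is true.
        At w: q -> (p -> q) is true.
        At z: q -> (p -> q) is true.
        At t: q -> (p -> q) is true.
      So [](q -> (p -> q)) is true at x.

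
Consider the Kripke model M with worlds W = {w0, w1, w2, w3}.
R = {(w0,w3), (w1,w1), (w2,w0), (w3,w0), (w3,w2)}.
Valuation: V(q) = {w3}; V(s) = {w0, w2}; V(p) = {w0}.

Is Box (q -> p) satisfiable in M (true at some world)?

Let φ = Box (q -> p). Evaluate φ at each world:
  w0 (successors {w3}): φ is false.
  w1 (successors {w1}): φ is true.
  w2 (successors {w0}): φ is true.
  w3 (successors {w0, w2}): φ is true.
Detail at w1 (witness):
  At w1: Box (q -> p) requires q -> p at every successor {w1}.
    At w1: q -> p is true.
  So Box (q -> p) is true at w1.

Yes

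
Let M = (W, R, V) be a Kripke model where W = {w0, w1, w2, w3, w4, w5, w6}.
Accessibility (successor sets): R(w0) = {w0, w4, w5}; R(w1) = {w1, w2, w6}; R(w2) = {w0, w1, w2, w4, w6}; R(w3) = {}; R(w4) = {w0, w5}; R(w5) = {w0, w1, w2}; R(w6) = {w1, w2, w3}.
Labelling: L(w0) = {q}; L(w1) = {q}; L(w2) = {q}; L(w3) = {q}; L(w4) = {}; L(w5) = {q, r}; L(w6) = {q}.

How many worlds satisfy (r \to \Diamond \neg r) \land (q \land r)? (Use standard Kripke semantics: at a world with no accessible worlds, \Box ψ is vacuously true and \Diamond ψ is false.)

1

Let φ = (r \to \Diamond \neg r) \land (q \land r). Evaluate φ at each world:
  w0 (successors {w0, w4, w5}): φ is false.
  w1 (successors {w1, w2, w6}): φ is false.
  w2 (successors {w0, w1, w2, w4, w6}): φ is false.
  w3 (successors ∅): φ is false.
  w4 (successors {w0, w5}): φ is false.
  w5 (successors {w0, w1, w2}): φ is true.
  w6 (successors {w1, w2, w3}): φ is false.
For instance, at w1:
  At w1: r \to \Diamond \neg r is true, q \land r is false, so (r \to \Diamond \neg r) \land (q \land r) is false.
    At w1: r is false, \Diamond \neg r is true, so r \to \Diamond \neg r is true.
      At w1: \Diamond \neg r requires \neg r at some successor in {w1, w2, w6}.
        \neg r holds at w1, so \Diamond \neg r is true at w1.
Satisfying worlds: {w5}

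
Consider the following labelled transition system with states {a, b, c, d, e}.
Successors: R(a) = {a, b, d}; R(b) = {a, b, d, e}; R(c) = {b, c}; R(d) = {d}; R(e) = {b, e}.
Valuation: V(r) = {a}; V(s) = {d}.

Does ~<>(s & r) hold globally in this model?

Recall that <>ψ holds at a world iff ψ holds at some accessible world.
Let φ = ~<>(s & r). Evaluate φ at each world:
  a (successors {a, b, d}): φ is true.
  b (successors {a, b, d, e}): φ is true.
  c (successors {b, c}): φ is true.
  d (successors {d}): φ is true.
  e (successors {b, e}): φ is true.
For instance, at a:
  At a: <>(s & r) is false, so ~<>(s & r) is true.
    At a: <>(s & r) requires s & r at some successor in {a, b, d}.
      At a: s & r is false.
      At b: s & r is false.
      At d: s & r is false.
    So <>(s & r) is false at a.

Yes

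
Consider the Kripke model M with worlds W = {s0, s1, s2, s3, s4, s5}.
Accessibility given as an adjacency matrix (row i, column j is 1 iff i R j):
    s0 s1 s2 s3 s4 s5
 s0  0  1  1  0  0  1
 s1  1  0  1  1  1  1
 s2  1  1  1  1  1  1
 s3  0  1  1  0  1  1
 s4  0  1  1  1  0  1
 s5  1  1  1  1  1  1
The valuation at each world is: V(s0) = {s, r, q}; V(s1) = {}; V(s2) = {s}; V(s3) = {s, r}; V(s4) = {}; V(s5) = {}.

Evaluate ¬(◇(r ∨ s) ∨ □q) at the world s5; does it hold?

At s5: ◇(r ∨ s) ∨ □q is true, so ¬(◇(r ∨ s) ∨ □q) is false.
  At s5: ◇(r ∨ s) is true, □q is false, so ◇(r ∨ s) ∨ □q is true.
    At s5: ◇(r ∨ s) requires r ∨ s at some successor in {s0, s1, s2, s3, s4, s5}.
      r ∨ s holds at s0, so ◇(r ∨ s) is true at s5.
    At s5: □q requires q at every successor {s0, s1, s2, s3, s4, s5}.
      q fails at s1, so □q is false at s5.

No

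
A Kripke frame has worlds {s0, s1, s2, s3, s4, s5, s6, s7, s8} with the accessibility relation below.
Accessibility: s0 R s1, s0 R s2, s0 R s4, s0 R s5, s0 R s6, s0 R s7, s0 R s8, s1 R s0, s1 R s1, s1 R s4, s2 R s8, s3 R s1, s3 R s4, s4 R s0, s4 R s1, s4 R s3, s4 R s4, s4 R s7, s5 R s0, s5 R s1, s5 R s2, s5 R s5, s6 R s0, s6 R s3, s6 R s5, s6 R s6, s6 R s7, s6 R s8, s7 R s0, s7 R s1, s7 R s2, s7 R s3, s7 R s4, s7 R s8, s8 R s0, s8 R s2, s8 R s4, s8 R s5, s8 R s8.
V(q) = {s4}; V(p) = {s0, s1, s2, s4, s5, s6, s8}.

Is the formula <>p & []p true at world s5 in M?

Yes

At s5: <>p is true, []p is true, so <>p & []p is true.
  At s5: <>p requires p at some successor in {s0, s1, s2, s5}.
    p holds at s0, so <>p is true at s5.
  At s5: []p requires p at every successor {s0, s1, s2, s5}.
    At s0: p is true.
    At s1: p is true.
    At s2: p is true.
    At s5: p is true.
  So []p is true at s5.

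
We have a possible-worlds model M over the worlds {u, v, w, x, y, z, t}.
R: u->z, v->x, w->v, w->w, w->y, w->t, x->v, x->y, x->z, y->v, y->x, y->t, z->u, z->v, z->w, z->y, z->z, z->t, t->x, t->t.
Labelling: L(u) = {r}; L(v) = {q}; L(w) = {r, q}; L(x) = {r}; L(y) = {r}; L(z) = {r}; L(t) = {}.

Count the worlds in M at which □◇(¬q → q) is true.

Let φ = □◇(¬q → q). Evaluate φ at each world:
  u (successors {z}): φ is true.
  v (successors {x}): φ is true.
  w (successors {v, w, y, t}): φ is false.
  x (successors {v, y, z}): φ is false.
  y (successors {v, x, t}): φ is false.
  z (successors {u, v, w, y, z, t}): φ is false.
  t (successors {x, t}): φ is false.
For instance, at z:
  At z: □◇(¬q → q) requires ◇(¬q → q) at every successor {u, v, w, y, z, t}.
    ◇(¬q → q) fails at u, so □◇(¬q → q) is false at z.
      At u: ◇(¬q → q) requires ¬q → q at some successor in {z}.
        At z: ¬q → q is false.
      So ◇(¬q → q) is false at u.
Satisfying worlds: {u, v}

2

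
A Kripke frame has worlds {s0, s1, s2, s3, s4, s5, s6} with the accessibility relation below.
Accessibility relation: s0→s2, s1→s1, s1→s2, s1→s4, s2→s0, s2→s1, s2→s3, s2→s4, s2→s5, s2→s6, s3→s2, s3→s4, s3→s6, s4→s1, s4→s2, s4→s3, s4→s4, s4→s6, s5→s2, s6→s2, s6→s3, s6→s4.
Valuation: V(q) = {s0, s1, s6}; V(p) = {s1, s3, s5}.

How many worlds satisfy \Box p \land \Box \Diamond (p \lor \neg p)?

0

Recall that \Box ψ holds at a world iff ψ holds at every accessible world, and \Diamond ψ holds iff ψ holds at some accessible world.
Let φ = \Box p \land \Box \Diamond (p \lor \neg p). Evaluate φ at each world:
  s0 (successors {s2}): φ is false.
  s1 (successors {s1, s2, s4}): φ is false.
  s2 (successors {s0, s1, s3, s4, s5, s6}): φ is false.
  s3 (successors {s2, s4, s6}): φ is false.
  s4 (successors {s1, s2, s3, s4, s6}): φ is false.
  s5 (successors {s2}): φ is false.
  s6 (successors {s2, s3, s4}): φ is false.
For instance, at s1:
  At s1: \Box p is false, \Box \Diamond (p \lor \neg p) is true, so \Box p \land \Box \Diamond (p \lor \neg p) is false.
    At s1: \Box p requires p at every successor {s1, s2, s4}.
      p fails at s2, so \Box p is false at s1.
    At s1: \Box \Diamond (p \lor \neg p) requires \Diamond (p \lor \neg p) at every successor {s1, s2, s4}.
      At s1: \Diamond (p \lor \neg p) is true.
      At s2: \Diamond (p \lor \neg p) is true.
      At s4: \Diamond (p \lor \neg p) is true.
    So \Box \Diamond (p \lor \neg p) is true at s1.
Satisfying worlds: none.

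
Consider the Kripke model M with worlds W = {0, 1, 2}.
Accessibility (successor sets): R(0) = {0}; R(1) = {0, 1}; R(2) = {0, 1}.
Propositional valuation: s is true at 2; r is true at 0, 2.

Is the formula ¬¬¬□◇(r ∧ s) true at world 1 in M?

At 1: ¬¬□◇(r ∧ s) is false, so ¬¬¬□◇(r ∧ s) is true.
  At 1: ¬□◇(r ∧ s) is true, so ¬¬□◇(r ∧ s) is false.
    At 1: □◇(r ∧ s) is false, so ¬□◇(r ∧ s) is true.
      At 1: □◇(r ∧ s) requires ◇(r ∧ s) at every successor {0, 1}.
        ◇(r ∧ s) fails at 0, so □◇(r ∧ s) is false at 1.

Yes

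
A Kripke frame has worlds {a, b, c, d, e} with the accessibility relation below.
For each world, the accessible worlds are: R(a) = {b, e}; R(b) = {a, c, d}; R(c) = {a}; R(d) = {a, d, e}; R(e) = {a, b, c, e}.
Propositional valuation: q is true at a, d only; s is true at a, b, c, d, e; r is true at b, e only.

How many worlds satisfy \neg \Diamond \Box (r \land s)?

Recall that \Box ψ holds at a world iff ψ holds at every accessible world, and \Diamond ψ holds iff ψ holds at some accessible world.
Let φ = \neg \Diamond \Box (r \land s). Evaluate φ at each world:
  a (successors {b, e}): φ is true.
  b (successors {a, c, d}): φ is false.
  c (successors {a}): φ is false.
  d (successors {a, d, e}): φ is false.
  e (successors {a, b, c, e}): φ is false.
For instance, at d:
  At d: \Diamond \Box (r \land s) is true, so \neg \Diamond \Box (r \land s) is false.
    At d: \Diamond \Box (r \land s) requires \Box (r \land s) at some successor in {a, d, e}.
      \Box (r \land s) holds at a, so \Diamond \Box (r \land s) is true at d.
Satisfying worlds: {a}

1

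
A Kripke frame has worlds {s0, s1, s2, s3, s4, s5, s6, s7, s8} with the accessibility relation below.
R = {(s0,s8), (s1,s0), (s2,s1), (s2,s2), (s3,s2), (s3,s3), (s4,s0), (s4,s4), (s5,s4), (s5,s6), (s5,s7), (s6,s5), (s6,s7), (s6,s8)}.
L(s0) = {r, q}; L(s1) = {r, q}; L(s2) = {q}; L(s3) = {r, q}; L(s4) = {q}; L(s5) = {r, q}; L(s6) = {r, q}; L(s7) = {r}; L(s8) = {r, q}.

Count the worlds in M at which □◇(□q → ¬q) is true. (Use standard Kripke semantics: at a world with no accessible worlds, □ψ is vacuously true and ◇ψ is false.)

2

Let φ = □◇(□q → ¬q). Evaluate φ at each world:
  s0 (successors {s8}): φ is false.
  s1 (successors {s0}): φ is false.
  s2 (successors {s1, s2}): φ is false.
  s3 (successors {s2, s3}): φ is false.
  s4 (successors {s0, s4}): φ is false.
  s5 (successors {s4, s6, s7}): φ is false.
  s6 (successors {s5, s7, s8}): φ is false.
  s7 (successors ∅): φ is true.
  s8 (successors ∅): φ is true.
For instance, at s2:
  At s2: □◇(□q → ¬q) requires ◇(□q → ¬q) at every successor {s1, s2}.
    ◇(□q → ¬q) fails at s1, so □◇(□q → ¬q) is false at s2.
      At s1: ◇(□q → ¬q) requires □q → ¬q at some successor in {s0}.
        At s0: □q → ¬q is false.
      So ◇(□q → ¬q) is false at s1.
Satisfying worlds: {s7, s8}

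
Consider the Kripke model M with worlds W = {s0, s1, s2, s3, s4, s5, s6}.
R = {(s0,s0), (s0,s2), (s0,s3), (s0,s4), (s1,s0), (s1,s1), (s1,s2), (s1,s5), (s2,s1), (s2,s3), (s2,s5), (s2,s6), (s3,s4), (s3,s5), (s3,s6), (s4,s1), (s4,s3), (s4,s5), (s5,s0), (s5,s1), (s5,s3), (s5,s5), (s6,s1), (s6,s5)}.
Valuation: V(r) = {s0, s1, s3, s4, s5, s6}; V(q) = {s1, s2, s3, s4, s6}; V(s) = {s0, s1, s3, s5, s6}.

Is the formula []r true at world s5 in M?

Yes

Recall that []ψ holds at a world iff ψ holds at every accessible world, and <>ψ holds iff ψ holds at some accessible world.
At s5: []r requires r at every successor {s0, s1, s3, s5}.
  At s0: r is true.
  At s1: r is true.
  At s3: r is true.
  At s5: r is true.
So []r is true at s5.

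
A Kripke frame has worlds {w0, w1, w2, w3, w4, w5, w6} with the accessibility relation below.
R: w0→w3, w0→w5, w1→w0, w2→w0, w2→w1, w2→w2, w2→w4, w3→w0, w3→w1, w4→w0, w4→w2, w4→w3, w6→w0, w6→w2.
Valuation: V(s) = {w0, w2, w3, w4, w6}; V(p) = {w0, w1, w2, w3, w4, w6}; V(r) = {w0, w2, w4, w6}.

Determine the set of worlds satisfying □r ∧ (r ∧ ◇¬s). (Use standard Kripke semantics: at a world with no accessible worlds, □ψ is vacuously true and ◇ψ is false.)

none

Recall that □ψ holds at a world iff ψ holds at every accessible world, and ◇ψ holds iff ψ holds at some accessible world.
Let φ = □r ∧ (r ∧ ◇¬s). Evaluate φ at each world:
  w0 (successors {w3, w5}): φ is false.
  w1 (successors {w0}): φ is false.
  w2 (successors {w0, w1, w2, w4}): φ is false.
  w3 (successors {w0, w1}): φ is false.
  w4 (successors {w0, w2, w3}): φ is false.
  w5 (successors ∅): φ is false.
  w6 (successors {w0, w2}): φ is false.
For instance, at w0:
  At w0: □r is false, r ∧ ◇¬s is true, so □r ∧ (r ∧ ◇¬s) is false.
    At w0: □r requires r at every successor {w3, w5}.
      r fails at w3, so □r is false at w0.
    At w0: r is true, ◇¬s is true, so r ∧ ◇¬s is true.
      At w0: ◇¬s requires ¬s at some successor in {w3, w5}.
        ¬s holds at w5, so ◇¬s is true at w0.
Satisfying worlds: none.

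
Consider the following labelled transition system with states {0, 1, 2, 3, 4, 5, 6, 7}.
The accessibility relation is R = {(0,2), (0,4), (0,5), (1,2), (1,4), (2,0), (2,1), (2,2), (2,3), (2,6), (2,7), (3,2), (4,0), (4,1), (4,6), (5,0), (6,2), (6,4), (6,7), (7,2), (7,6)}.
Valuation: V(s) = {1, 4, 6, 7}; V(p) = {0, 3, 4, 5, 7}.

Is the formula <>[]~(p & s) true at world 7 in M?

No

Recall that []ψ holds at a world iff ψ holds at every accessible world, and <>ψ holds iff ψ holds at some accessible world.
At 7: <>[]~(p & s) requires []~(p & s) at some successor in {2, 6}.
  At 2: []~(p & s) is false.
  At 6: []~(p & s) is false.
So <>[]~(p & s) is false at 7.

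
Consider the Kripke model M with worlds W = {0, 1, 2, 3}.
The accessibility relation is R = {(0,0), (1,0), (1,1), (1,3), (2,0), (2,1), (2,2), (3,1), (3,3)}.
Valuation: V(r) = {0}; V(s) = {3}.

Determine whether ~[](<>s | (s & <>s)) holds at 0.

Recall that []ψ holds at a world iff ψ holds at every accessible world, and <>ψ holds iff ψ holds at some accessible world.
At 0: [](<>s | (s & <>s)) is false, so ~[](<>s | (s & <>s)) is true.
  At 0: [](<>s | (s & <>s)) requires <>s | (s & <>s) at every successor {0}.
    <>s | (s & <>s) fails at 0, so [](<>s | (s & <>s)) is false at 0.
      At 0: <>s is false, s & <>s is false, so <>s | (s & <>s) is false.

Yes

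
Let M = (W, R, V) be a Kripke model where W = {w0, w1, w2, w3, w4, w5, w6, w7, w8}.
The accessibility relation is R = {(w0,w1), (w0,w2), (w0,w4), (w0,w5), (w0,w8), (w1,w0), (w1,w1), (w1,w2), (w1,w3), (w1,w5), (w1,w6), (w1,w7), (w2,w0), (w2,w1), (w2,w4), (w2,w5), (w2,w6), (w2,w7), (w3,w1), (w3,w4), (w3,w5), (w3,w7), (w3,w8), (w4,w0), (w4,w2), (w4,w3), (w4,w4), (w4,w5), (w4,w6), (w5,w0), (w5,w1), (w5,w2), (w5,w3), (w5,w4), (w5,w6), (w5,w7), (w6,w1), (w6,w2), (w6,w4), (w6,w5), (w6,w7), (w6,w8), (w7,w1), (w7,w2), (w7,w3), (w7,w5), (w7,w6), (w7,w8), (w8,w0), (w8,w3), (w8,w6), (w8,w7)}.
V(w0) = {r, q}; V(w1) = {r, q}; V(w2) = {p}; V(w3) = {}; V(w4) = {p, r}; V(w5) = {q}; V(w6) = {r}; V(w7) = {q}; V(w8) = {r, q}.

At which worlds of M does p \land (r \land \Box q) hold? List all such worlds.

Let φ = p \land (r \land \Box q). Evaluate φ at each world:
  w0 (successors {w1, w2, w4, w5, w8}): φ is false.
  w1 (successors {w0, w1, w2, w3, w5, w6, w7}): φ is false.
  w2 (successors {w0, w1, w4, w5, w6, w7}): φ is false.
  w3 (successors {w1, w4, w5, w7, w8}): φ is false.
  w4 (successors {w0, w2, w3, w4, w5, w6}): φ is false.
  w5 (successors {w0, w1, w2, w3, w4, w6, w7}): φ is false.
  w6 (successors {w1, w2, w4, w5, w7, w8}): φ is false.
  w7 (successors {w1, w2, w3, w5, w6, w8}): φ is false.
  w8 (successors {w0, w3, w6, w7}): φ is false.
For instance, at w7:
  At w7: p is false, r \land \Box q is false, so p \land (r \land \Box q) is false.
    At w7: r is false, \Box q is false, so r \land \Box q is false.
      At w7: \Box q requires q at every successor {w1, w2, w3, w5, w6, w8}.
        q fails at w2, so \Box q is false at w7.
Satisfying worlds: none.

none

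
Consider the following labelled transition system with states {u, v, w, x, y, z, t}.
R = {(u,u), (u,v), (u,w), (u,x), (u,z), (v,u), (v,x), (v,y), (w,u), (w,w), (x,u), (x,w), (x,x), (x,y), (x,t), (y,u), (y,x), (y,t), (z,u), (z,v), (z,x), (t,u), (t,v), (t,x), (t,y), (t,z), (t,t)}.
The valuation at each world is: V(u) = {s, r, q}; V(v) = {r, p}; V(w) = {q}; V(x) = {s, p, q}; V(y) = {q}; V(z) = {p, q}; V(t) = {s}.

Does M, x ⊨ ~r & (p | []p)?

At x: ~r is true, p | []p is true, so ~r & (p | []p) is true.
  At x: p is true, []p is false, so p | []p is true.
    At x: []p requires p at every successor {u, w, x, y, t}.
      p fails at u, so []p is false at x.

Yes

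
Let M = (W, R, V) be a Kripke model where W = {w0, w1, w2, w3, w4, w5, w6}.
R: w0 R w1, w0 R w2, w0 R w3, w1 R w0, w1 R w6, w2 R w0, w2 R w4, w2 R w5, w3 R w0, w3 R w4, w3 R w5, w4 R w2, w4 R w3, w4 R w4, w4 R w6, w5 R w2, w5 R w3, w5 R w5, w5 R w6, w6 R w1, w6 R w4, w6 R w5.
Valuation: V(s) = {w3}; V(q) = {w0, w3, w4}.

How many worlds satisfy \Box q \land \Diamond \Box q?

0

Let φ = \Box q \land \Diamond \Box q. Evaluate φ at each world:
  w0 (successors {w1, w2, w3}): φ is false.
  w1 (successors {w0, w6}): φ is false.
  w2 (successors {w0, w4, w5}): φ is false.
  w3 (successors {w0, w4, w5}): φ is false.
  w4 (successors {w2, w3, w4, w6}): φ is false.
  w5 (successors {w2, w3, w5, w6}): φ is false.
  w6 (successors {w1, w4, w5}): φ is false.
For instance, at w5:
  At w5: \Box q is false, \Diamond \Box q is false, so \Box q \land \Diamond \Box q is false.
    At w5: \Box q requires q at every successor {w2, w3, w5, w6}.
      q fails at w2, so \Box q is false at w5.
    At w5: \Diamond \Box q requires \Box q at some successor in {w2, w3, w5, w6}.
      At w2: \Box q is false.
      At w3: \Box q is false.
      At w5: \Box q is false.
      At w6: \Box q is false.
    So \Diamond \Box q is false at w5.
Satisfying worlds: none.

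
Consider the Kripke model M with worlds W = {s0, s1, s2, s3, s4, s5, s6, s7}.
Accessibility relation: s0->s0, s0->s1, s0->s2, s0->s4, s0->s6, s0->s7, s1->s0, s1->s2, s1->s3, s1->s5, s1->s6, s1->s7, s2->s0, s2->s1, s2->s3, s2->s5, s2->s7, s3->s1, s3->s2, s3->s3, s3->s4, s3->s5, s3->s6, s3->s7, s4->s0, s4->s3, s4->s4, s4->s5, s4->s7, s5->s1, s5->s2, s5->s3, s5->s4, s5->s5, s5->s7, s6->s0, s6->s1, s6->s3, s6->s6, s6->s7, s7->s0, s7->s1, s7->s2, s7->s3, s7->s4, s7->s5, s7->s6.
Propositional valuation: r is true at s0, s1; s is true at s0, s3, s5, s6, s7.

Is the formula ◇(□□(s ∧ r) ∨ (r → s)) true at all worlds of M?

Recall that □ψ holds at a world iff ψ holds at every accessible world, and ◇ψ holds iff ψ holds at some accessible world.
Let φ = ◇(□□(s ∧ r) ∨ (r → s)). Evaluate φ at each world:
  s0 (successors {s0, s1, s2, s4, s6, s7}): φ is true.
  s1 (successors {s0, s2, s3, s5, s6, s7}): φ is true.
  s2 (successors {s0, s1, s3, s5, s7}): φ is true.
  s3 (successors {s1, s2, s3, s4, s5, s6, s7}): φ is true.
  s4 (successors {s0, s3, s4, s5, s7}): φ is true.
  s5 (successors {s1, s2, s3, s4, s5, s7}): φ is true.
  s6 (successors {s0, s1, s3, s6, s7}): φ is true.
  s7 (successors {s0, s1, s2, s3, s4, s5, s6}): φ is true.
For instance, at s5:
  At s5: ◇(□□(s ∧ r) ∨ (r → s)) requires □□(s ∧ r) ∨ (r → s) at some successor in {s1, s2, s3, s4, s5, s7}.
    □□(s ∧ r) ∨ (r → s) holds at s2, so ◇(□□(s ∧ r) ∨ (r → s)) is true at s5.
      At s2: □□(s ∧ r) is false, r → s is true, so □□(s ∧ r) ∨ (r → s) is true.

Yes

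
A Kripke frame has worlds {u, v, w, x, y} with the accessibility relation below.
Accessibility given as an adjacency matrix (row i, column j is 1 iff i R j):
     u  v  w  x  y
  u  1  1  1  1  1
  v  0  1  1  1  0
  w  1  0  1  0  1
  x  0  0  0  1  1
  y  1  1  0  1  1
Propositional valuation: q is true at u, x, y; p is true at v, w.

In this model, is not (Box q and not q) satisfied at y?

At y: Box q and not q is false, so not (Box q and not q) is true.
  At y: Box q is false, not q is false, so Box q and not q is false.
    At y: Box q requires q at every successor {u, v, x, y}.
      q fails at v, so Box q is false at y.

Yes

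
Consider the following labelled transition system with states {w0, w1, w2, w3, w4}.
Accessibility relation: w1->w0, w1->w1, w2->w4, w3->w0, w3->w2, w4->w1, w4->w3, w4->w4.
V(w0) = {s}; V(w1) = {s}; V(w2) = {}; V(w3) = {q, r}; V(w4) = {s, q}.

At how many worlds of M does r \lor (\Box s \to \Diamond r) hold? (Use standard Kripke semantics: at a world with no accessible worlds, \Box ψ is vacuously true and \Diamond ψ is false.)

Let φ = r \lor (\Box s \to \Diamond r). Evaluate φ at each world:
  w0 (successors ∅): φ is false.
  w1 (successors {w0, w1}): φ is false.
  w2 (successors {w4}): φ is false.
  w3 (successors {w0, w2}): φ is true.
  w4 (successors {w1, w3, w4}): φ is true.
For instance, at w3:
  At w3: r is true, \Box s \to \Diamond r is true, so r \lor (\Box s \to \Diamond r) is true.
    At w3: \Box s is false, \Diamond r is false, so \Box s \to \Diamond r is true.
      At w3: \Box s requires s at every successor {w0, w2}.
        s fails at w2, so \Box s is false at w3.
      At w3: \Diamond r requires r at some successor in {w0, w2}.
        At w0: r is false.
        At w2: r is false.
      So \Diamond r is false at w3.
Satisfying worlds: {w3, w4}

2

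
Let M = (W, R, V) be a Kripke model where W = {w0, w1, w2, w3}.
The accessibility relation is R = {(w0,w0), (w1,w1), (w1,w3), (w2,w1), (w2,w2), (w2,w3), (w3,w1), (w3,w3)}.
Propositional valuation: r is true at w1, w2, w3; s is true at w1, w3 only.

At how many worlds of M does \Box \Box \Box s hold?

2

Let φ = \Box \Box \Box s. Evaluate φ at each world:
  w0 (successors {w0}): φ is false.
  w1 (successors {w1, w3}): φ is true.
  w2 (successors {w1, w2, w3}): φ is false.
  w3 (successors {w1, w3}): φ is true.
For instance, at w3:
  At w3: \Box \Box \Box s requires \Box \Box s at every successor {w1, w3}.
      At w1: \Box \Box s requires \Box s at every successor {w1, w3}.
        At w1: \Box s is true.
        At w3: \Box s is true.
      So \Box \Box s is true at w1.
      At w3: \Box \Box s requires \Box s at every successor {w1, w3}.
        At w1: \Box s is true.
        At w3: \Box s is true.
      So \Box \Box s is true at w3.
  So \Box \Box \Box s is true at w3.
Satisfying worlds: {w1, w3}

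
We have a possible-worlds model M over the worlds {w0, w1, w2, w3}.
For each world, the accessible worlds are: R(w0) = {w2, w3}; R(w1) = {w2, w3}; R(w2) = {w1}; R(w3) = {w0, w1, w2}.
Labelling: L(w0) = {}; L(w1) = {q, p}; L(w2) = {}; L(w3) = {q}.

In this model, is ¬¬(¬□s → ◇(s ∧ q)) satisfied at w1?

At w1: ¬(¬□s → ◇(s ∧ q)) is true, so ¬¬(¬□s → ◇(s ∧ q)) is false.
  At w1: ¬□s → ◇(s ∧ q) is false, so ¬(¬□s → ◇(s ∧ q)) is true.
    At w1: ¬□s is true, ◇(s ∧ q) is false, so ¬□s → ◇(s ∧ q) is false.
      At w1: □s is false, so ¬□s is true.
      At w1: ◇(s ∧ q) requires s ∧ q at some successor in {w2, w3}.
        At w2: s ∧ q is false.
        At w3: s ∧ q is false.
      So ◇(s ∧ q) is false at w1.

No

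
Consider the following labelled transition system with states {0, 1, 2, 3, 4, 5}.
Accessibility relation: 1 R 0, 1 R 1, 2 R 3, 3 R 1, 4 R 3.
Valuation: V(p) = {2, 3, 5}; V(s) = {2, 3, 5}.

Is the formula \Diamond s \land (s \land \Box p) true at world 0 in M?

At 0: \Diamond s is false, s \land \Box p is false, so \Diamond s \land (s \land \Box p) is false.
  At 0: no accessible worlds, so \Diamond s is false.
  At 0: s is false, \Box p is true, so s \land \Box p is false.
    At 0: no accessible worlds, so \Box p holds vacuously.

No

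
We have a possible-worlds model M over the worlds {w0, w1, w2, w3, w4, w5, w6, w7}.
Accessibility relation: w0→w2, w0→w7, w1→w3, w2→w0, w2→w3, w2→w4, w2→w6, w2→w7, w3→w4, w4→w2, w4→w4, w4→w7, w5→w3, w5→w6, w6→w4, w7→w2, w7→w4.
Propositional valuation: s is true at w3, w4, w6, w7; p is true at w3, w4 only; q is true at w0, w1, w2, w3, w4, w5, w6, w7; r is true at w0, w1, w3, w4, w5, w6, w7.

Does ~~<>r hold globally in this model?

Let φ = ~~<>r. Evaluate φ at each world:
  w0 (successors {w2, w7}): φ is true.
  w1 (successors {w3}): φ is true.
  w2 (successors {w0, w3, w4, w6, w7}): φ is true.
  w3 (successors {w4}): φ is true.
  w4 (successors {w2, w4, w7}): φ is true.
  w5 (successors {w3, w6}): φ is true.
  w6 (successors {w4}): φ is true.
  w7 (successors {w2, w4}): φ is true.
For instance, at w6:
  At w6: ~<>r is false, so ~~<>r is true.
    At w6: <>r is true, so ~<>r is false.
      At w6: <>r requires r at some successor in {w4}.
        r holds at w4, so <>r is true at w6.

Yes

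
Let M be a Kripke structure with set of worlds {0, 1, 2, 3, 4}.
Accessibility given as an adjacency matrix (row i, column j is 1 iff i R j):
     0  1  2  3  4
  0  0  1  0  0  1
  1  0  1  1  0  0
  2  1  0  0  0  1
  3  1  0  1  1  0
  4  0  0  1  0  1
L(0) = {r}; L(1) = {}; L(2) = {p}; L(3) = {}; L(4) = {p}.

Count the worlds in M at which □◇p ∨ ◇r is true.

Recall that □ψ holds at a world iff ψ holds at every accessible world, and ◇ψ holds iff ψ holds at some accessible world.
Let φ = □◇p ∨ ◇r. Evaluate φ at each world:
  0 (successors {1, 4}): φ is true.
  1 (successors {1, 2}): φ is true.
  2 (successors {0, 4}): φ is true.
  3 (successors {0, 2, 3}): φ is true.
  4 (successors {2, 4}): φ is true.
For instance, at 3:
  At 3: □◇p is true, ◇r is true, so □◇p ∨ ◇r is true.
    At 3: □◇p requires ◇p at every successor {0, 2, 3}.
      At 0: ◇p is true.
      At 2: ◇p is true.
      At 3: ◇p is true.
    So □◇p is true at 3.
    At 3: ◇r requires r at some successor in {0, 2, 3}.
      r holds at 0, so ◇r is true at 3.
Satisfying worlds: {0, 1, 2, 3, 4}

5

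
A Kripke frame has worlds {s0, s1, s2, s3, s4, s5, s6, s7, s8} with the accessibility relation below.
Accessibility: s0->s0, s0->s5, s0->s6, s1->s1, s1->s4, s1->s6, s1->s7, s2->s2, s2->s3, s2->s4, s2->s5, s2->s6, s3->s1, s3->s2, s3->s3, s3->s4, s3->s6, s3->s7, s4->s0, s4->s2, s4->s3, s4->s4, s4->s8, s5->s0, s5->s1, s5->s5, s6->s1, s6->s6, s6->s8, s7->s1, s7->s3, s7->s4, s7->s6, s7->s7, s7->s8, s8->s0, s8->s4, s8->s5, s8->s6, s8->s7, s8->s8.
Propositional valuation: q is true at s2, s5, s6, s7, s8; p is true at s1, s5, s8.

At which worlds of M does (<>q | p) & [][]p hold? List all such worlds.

Let φ = (<>q | p) & [][]p. Evaluate φ at each world:
  s0 (successors {s0, s5, s6}): φ is false.
  s1 (successors {s1, s4, s6, s7}): φ is false.
  s2 (successors {s2, s3, s4, s5, s6}): φ is false.
  s3 (successors {s1, s2, s3, s4, s6, s7}): φ is false.
  s4 (successors {s0, s2, s3, s4, s8}): φ is false.
  s5 (successors {s0, s1, s5}): φ is false.
  s6 (successors {s1, s6, s8}): φ is false.
  s7 (successors {s1, s3, s4, s6, s7, s8}): φ is false.
  s8 (successors {s0, s4, s5, s6, s7, s8}): φ is false.
For instance, at s3:
  At s3: <>q | p is true, [][]p is false, so (<>q | p) & [][]p is false.
    At s3: <>q is true, p is false, so <>q | p is true.
      At s3: <>q requires q at some successor in {s1, s2, s3, s4, s6, s7}.
        q holds at s2, so <>q is true at s3.
    At s3: [][]p requires []p at every successor {s1, s2, s3, s4, s6, s7}.
      []p fails at s1, so [][]p is false at s3.
Satisfying worlds: none.

none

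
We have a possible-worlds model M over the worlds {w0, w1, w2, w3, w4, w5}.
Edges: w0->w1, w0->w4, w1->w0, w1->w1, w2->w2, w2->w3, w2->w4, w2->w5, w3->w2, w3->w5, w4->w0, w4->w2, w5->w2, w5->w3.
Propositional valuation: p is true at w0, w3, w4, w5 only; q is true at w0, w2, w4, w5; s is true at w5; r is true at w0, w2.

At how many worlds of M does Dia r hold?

5

Recall that Dia ψ holds at a world iff ψ holds at some accessible world.
Let φ = Dia r. Evaluate φ at each world:
  w0 (successors {w1, w4}): φ is false.
  w1 (successors {w0, w1}): φ is true.
  w2 (successors {w2, w3, w4, w5}): φ is true.
  w3 (successors {w2, w5}): φ is true.
  w4 (successors {w0, w2}): φ is true.
  w5 (successors {w2, w3}): φ is true.
For instance, at w5:
  At w5: Dia r requires r at some successor in {w2, w3}.
    r holds at w2, so Dia r is true at w5.
Satisfying worlds: {w1, w2, w3, w4, w5}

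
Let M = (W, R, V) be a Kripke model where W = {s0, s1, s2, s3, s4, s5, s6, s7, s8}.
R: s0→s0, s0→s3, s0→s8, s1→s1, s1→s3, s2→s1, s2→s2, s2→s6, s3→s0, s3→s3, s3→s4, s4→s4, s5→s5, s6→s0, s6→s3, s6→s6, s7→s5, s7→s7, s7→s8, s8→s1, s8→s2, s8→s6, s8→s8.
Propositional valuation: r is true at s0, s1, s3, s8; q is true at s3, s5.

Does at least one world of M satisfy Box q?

Yes

Let φ = Box q. Evaluate φ at each world:
  s0 (successors {s0, s3, s8}): φ is false.
  s1 (successors {s1, s3}): φ is false.
  s2 (successors {s1, s2, s6}): φ is false.
  s3 (successors {s0, s3, s4}): φ is false.
  s4 (successors {s4}): φ is false.
  s5 (successors {s5}): φ is true.
  s6 (successors {s0, s3, s6}): φ is false.
  s7 (successors {s5, s7, s8}): φ is false.
  s8 (successors {s1, s2, s6, s8}): φ is false.
Detail at s5 (witness):
  At s5: Box q requires q at every successor {s5}.
    At s5: q is true.
  So Box q is true at s5.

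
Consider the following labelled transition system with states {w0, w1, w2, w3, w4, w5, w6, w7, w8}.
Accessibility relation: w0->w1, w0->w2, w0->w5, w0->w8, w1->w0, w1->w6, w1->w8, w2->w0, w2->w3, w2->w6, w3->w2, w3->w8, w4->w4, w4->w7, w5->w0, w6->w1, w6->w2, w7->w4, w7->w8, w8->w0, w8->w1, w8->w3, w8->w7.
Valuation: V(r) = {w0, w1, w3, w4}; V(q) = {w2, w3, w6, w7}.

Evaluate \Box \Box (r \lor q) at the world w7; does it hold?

At w7: \Box \Box (r \lor q) requires \Box (r \lor q) at every successor {w4, w8}.
    At w4: \Box (r \lor q) requires r \lor q at every successor {w4, w7}.
      At w4: r \lor q is true.
      At w7: r \lor q is true.
    So \Box (r \lor q) is true at w4.
    At w8: \Box (r \lor q) requires r \lor q at every successor {w0, w1, w3, w7}.
      At w0: r \lor q is true.
      At w1: r \lor q is true.
      At w3: r \lor q is true.
      At w7: r \lor q is true.
    So \Box (r \lor q) is true at w8.
So \Box \Box (r \lor q) is true at w7.

Yes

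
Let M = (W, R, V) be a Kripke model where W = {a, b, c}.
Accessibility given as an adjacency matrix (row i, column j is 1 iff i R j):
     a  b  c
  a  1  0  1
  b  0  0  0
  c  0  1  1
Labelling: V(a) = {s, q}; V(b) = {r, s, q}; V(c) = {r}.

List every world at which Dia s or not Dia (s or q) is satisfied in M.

Let φ = Dia s or not Dia (s or q). Evaluate φ at each world:
  a (successors {a, c}): φ is true.
  b (successors ∅): φ is true.
  c (successors {b, c}): φ is true.
For instance, at a:
  At a: Dia s is true, not Dia (s or q) is false, so Dia s or not Dia (s or q) is true.
    At a: Dia s requires s at some successor in {a, c}.
      s holds at a, so Dia s is true at a.
    At a: Dia (s or q) is true, so not Dia (s or q) is false.
      At a: Dia (s or q) requires s or q at some successor in {a, c}.
        s or q holds at a, so Dia (s or q) is true at a.
Satisfying worlds: {a, b, c}

a, b, c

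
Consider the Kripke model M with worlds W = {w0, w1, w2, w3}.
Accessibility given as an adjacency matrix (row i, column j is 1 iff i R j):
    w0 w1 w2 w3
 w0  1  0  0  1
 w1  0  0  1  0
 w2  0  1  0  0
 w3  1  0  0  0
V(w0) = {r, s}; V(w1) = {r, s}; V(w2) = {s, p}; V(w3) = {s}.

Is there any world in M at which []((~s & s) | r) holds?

Yes

Let φ = []((~s & s) | r). Evaluate φ at each world:
  w0 (successors {w0, w3}): φ is false.
  w1 (successors {w2}): φ is false.
  w2 (successors {w1}): φ is true.
  w3 (successors {w0}): φ is true.
Detail at w2 (witness):
  At w2: []((~s & s) | r) requires (~s & s) | r at every successor {w1}.
    At w1: (~s & s) | r is true.
  So []((~s & s) | r) is true at w2.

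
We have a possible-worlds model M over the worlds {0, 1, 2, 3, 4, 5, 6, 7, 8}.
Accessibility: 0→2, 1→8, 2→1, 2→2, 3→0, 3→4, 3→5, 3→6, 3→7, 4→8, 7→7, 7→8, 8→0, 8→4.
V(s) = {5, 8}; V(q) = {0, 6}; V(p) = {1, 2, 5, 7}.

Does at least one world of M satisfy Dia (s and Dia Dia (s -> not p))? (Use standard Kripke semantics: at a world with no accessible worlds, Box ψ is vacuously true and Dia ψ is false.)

Yes

Recall that Dia ψ holds at a world iff ψ holds at some accessible world.
Let φ = Dia (s and Dia Dia (s -> not p)). Evaluate φ at each world:
  0 (successors {2}): φ is false.
  1 (successors {8}): φ is true.
  2 (successors {1, 2}): φ is false.
  3 (successors {0, 4, 5, 6, 7}): φ is false.
  4 (successors {8}): φ is true.
  5 (successors ∅): φ is false.
  6 (successors ∅): φ is false.
  7 (successors {7, 8}): φ is true.
  8 (successors {0, 4}): φ is false.
Detail at 1 (witness):
  At 1: Dia (s and Dia Dia (s -> not p)) requires s and Dia Dia (s -> not p) at some successor in {8}.
    s and Dia Dia (s -> not p) holds at 8, so Dia (s and Dia Dia (s -> not p)) is true at 1.
      At 8: s is true, Dia Dia (s -> not p) is true, so s and Dia Dia (s -> not p) is true.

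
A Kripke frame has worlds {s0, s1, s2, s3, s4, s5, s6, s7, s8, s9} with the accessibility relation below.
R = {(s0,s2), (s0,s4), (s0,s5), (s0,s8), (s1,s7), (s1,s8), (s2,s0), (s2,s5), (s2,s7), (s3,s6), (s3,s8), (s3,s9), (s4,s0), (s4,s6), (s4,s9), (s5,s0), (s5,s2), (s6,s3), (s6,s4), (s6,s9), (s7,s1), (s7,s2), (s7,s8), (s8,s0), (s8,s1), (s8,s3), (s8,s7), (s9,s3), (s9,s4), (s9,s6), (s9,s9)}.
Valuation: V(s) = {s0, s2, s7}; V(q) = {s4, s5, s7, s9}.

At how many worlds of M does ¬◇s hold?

Recall that ◇ψ holds at a world iff ψ holds at some accessible world.
Let φ = ¬◇s. Evaluate φ at each world:
  s0 (successors {s2, s4, s5, s8}): φ is false.
  s1 (successors {s7, s8}): φ is false.
  s2 (successors {s0, s5, s7}): φ is false.
  s3 (successors {s6, s8, s9}): φ is true.
  s4 (successors {s0, s6, s9}): φ is false.
  s5 (successors {s0, s2}): φ is false.
  s6 (successors {s3, s4, s9}): φ is true.
  s7 (successors {s1, s2, s8}): φ is false.
  s8 (successors {s0, s1, s3, s7}): φ is false.
  s9 (successors {s3, s4, s6, s9}): φ is true.
For instance, at s9:
  At s9: ◇s is false, so ¬◇s is true.
    At s9: ◇s requires s at some successor in {s3, s4, s6, s9}.
      At s3: s is false.
      At s4: s is false.
      At s6: s is false.
      At s9: s is false.
    So ◇s is false at s9.
Satisfying worlds: {s3, s6, s9}

3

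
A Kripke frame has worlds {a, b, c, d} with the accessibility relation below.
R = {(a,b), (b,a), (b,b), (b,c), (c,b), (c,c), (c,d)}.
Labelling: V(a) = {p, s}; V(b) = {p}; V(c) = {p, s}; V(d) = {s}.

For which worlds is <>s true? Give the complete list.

b, c

Let φ = <>s. Evaluate φ at each world:
  a (successors {b}): φ is false.
  b (successors {a, b, c}): φ is true.
  c (successors {b, c, d}): φ is true.
  d (successors ∅): φ is false.
For instance, at c:
  At c: <>s requires s at some successor in {b, c, d}.
    s holds at c, so <>s is true at c.
Satisfying worlds: {b, c}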